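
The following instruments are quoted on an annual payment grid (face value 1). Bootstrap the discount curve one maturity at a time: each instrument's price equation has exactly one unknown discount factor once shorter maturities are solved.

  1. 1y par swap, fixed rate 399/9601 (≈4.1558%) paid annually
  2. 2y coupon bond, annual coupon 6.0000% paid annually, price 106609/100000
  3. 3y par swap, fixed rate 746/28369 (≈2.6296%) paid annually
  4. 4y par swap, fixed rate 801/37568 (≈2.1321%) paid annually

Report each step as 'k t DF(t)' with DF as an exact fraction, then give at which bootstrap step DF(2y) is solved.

1 1 9601/10000
2 2 4757/5000
3 3 4627/5000
4 4 9199/10000
DF(2y) is solved at step 2

step 1 [1y] swap r/1=399/9601: DF=(1 − 399/9601·(0))/(1+399/9601) = 9601/10000 ≈ 0.960100
step 2 [2y] bond c/1=3/50: DF=(106609/100000 − 3/50·(0.960100))/(1+3/50) = 4757/5000 ≈ 0.951400
step 3 [3y] swap r/1=746/28369: DF=(1 − 746/28369·(0.960100+0.951400))/(1+746/28369) = 4627/5000 ≈ 0.925400
step 4 [4y] swap r/1=801/37568: DF=(1 − 801/37568·(0.960100+0.951400+0.925400))/(1+801/37568) = 9199/10000 ≈ 0.919900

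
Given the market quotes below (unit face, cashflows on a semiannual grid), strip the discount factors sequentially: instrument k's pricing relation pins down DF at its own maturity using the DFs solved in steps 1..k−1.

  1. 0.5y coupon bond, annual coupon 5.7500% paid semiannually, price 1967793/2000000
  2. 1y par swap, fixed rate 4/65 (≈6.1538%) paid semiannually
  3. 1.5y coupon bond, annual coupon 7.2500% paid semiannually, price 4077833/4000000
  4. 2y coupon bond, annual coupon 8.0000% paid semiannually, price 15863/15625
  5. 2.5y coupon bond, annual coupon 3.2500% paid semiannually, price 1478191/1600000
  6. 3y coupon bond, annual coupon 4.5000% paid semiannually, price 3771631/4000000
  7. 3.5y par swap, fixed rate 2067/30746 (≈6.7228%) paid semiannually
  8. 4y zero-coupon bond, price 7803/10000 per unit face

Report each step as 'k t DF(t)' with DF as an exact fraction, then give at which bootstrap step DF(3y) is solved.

step 1 [0.5y] bond c/2=23/800: DF=(1967793/2000000 − 23/800·(0))/(1+23/800) = 2391/2500 ≈ 0.956400
step 2 [1y] swap r/2=2/65: DF=(1 − 2/65·(0.956400))/(1+2/65) = 1177/1250 ≈ 0.941600
step 3 [1.5y] bond c/2=29/800: DF=(4077833/4000000 − 29/800·(0.956400+0.941600))/(1+29/800) = 4587/5000 ≈ 0.917400
step 4 [2y] bond c/2=1/25: DF=(15863/15625 − 1/25·(0.956400+0.941600+0.917400))/(1+1/25) = 8679/10000 ≈ 0.867900
step 5 [2.5y] bond c/2=13/800: DF=(1478191/1600000 − 13/800·(0.956400+0.941600+0.917400+0.867900))/(1+13/800) = 4251/5000 ≈ 0.850200
step 6 [3y] bond c/2=9/400: DF=(3771631/4000000 − 9/400·(0.956400+0.941600+0.917400+0.867900+0.850200))/(1+9/400) = 514/625 ≈ 0.822400
step 7 [3.5y] swap r/2=2067/61492: DF=(1 − 2067/61492·(0.956400+0.941600+0.917400+0.867900+0.850200+0.822400))/(1+2067/61492) = 7933/10000 ≈ 0.793300
step 8 [4y] zero: DF = P = 7803/10000 ≈ 0.780300

1 1/2 2391/2500
2 1 1177/1250
3 3/2 4587/5000
4 2 8679/10000
5 5/2 4251/5000
6 3 514/625
7 7/2 7933/10000
8 4 7803/10000
DF(3y) is solved at step 6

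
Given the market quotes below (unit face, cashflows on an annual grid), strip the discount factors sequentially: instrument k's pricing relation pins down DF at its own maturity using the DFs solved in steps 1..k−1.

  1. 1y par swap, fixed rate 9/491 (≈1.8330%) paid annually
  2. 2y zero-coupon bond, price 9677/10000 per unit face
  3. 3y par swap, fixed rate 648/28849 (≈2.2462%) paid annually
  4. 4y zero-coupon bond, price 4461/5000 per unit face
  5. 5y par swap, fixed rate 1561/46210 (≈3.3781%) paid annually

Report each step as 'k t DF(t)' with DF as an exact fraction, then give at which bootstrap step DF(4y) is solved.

1 1 491/500
2 2 9677/10000
3 3 1169/1250
4 4 4461/5000
5 5 8439/10000
DF(4y) is solved at step 4

step 1 [1y] swap r/1=9/491: DF=(1 − 9/491·(0))/(1+9/491) = 491/500 ≈ 0.982000
step 2 [2y] zero: DF = P = 9677/10000 ≈ 0.967700
step 3 [3y] swap r/1=648/28849: DF=(1 − 648/28849·(0.982000+0.967700))/(1+648/28849) = 1169/1250 ≈ 0.935200
step 4 [4y] zero: DF = P = 4461/5000 ≈ 0.892200
step 5 [5y] swap r/1=1561/46210: DF=(1 − 1561/46210·(0.982000+0.967700+0.935200+0.892200))/(1+1561/46210) = 8439/10000 ≈ 0.843900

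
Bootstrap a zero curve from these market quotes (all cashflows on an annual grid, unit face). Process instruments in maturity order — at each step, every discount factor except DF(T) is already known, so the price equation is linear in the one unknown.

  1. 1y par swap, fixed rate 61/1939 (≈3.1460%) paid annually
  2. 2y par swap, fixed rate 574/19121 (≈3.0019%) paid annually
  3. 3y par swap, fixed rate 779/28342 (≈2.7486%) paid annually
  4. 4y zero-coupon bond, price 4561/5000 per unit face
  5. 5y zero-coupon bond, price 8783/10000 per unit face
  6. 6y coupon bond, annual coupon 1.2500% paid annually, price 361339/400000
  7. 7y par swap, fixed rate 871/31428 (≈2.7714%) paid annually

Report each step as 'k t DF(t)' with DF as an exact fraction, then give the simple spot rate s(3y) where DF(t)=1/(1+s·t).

1 1 1939/2000
2 2 4713/5000
3 3 9221/10000
4 4 4561/5000
5 5 8783/10000
6 6 8351/10000
7 7 4129/5000
s(3y) = (1/(9221/10000) − 1)/(3) = 779/27663 ≈ 2.8160%

step 1 [1y] swap r/1=61/1939: DF=(1 − 61/1939·(0))/(1+61/1939) = 1939/2000 ≈ 0.969500
step 2 [2y] swap r/1=574/19121: DF=(1 − 574/19121·(0.969500))/(1+574/19121) = 4713/5000 ≈ 0.942600
step 3 [3y] swap r/1=779/28342: DF=(1 − 779/28342·(0.969500+0.942600))/(1+779/28342) = 9221/10000 ≈ 0.922100
step 4 [4y] zero: DF = P = 4561/5000 ≈ 0.912200
step 5 [5y] zero: DF = P = 8783/10000 ≈ 0.878300
step 6 [6y] bond c/1=1/80: DF=(361339/400000 − 1/80·(0.969500+0.942600+0.922100+0.912200+0.878300))/(1+1/80) = 8351/10000 ≈ 0.835100
step 7 [7y] swap r/1=871/31428: DF=(1 − 871/31428·(0.969500+0.942600+0.922100+0.912200+0.878300+0.835100))/(1+871/31428) = 4129/5000 ≈ 0.825800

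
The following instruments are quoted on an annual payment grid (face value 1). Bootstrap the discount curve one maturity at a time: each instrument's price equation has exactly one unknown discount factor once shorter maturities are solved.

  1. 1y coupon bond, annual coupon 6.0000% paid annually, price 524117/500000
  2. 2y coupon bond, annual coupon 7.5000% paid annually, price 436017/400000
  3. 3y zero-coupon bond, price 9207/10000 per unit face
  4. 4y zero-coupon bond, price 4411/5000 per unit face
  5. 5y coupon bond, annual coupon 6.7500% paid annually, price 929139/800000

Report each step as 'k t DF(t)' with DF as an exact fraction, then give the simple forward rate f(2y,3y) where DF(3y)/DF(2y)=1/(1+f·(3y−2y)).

1 1 9889/10000
2 2 189/200
3 3 9207/10000
4 4 4411/5000
5 5 8517/10000
f(2y,3y) = ((189/200)/(9207/10000) − 1)/(1) = 9/341 ≈ 2.6393%

step 1 [1y] bond c/1=3/50: DF=(524117/500000 − 3/50·(0))/(1+3/50) = 9889/10000 ≈ 0.988900
step 2 [2y] bond c/1=3/40: DF=(436017/400000 − 3/40·(0.988900))/(1+3/40) = 189/200 ≈ 0.945000
step 3 [3y] zero: DF = P = 9207/10000 ≈ 0.920700
step 4 [4y] zero: DF = P = 4411/5000 ≈ 0.882200
step 5 [5y] bond c/1=27/400: DF=(929139/800000 − 27/400·(0.988900+0.945000+0.920700+0.882200))/(1+27/400) = 8517/10000 ≈ 0.851700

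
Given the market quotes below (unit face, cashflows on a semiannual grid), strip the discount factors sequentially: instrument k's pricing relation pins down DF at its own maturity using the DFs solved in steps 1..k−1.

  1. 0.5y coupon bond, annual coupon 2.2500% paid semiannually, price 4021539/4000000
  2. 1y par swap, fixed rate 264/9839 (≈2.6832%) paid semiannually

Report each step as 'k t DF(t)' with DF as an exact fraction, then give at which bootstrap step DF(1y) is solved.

step 1 [0.5y] bond c/2=9/800: DF=(4021539/4000000 − 9/800·(0))/(1+9/800) = 4971/5000 ≈ 0.994200
step 2 [1y] swap r/2=132/9839: DF=(1 − 132/9839·(0.994200))/(1+132/9839) = 1217/1250 ≈ 0.973600

1 1/2 4971/5000
2 1 1217/1250
DF(1y) is solved at step 2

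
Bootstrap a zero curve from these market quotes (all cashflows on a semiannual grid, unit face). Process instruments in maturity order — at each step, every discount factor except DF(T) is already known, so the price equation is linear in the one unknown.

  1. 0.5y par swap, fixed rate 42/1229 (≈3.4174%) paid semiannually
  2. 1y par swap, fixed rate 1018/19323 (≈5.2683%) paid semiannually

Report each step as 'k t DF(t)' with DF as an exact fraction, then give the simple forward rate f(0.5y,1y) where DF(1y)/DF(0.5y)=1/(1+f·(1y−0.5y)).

step 1 [0.5y] swap r/2=21/1229: DF=(1 − 21/1229·(0))/(1+21/1229) = 1229/1250 ≈ 0.983200
step 2 [1y] swap r/2=509/19323: DF=(1 − 509/19323·(0.983200))/(1+509/19323) = 9491/10000 ≈ 0.949100

1 1/2 1229/1250
2 1 9491/10000
f(0.5y,1y) = ((1229/1250)/(9491/10000) − 1)/(1/2) = 682/9491 ≈ 7.1858%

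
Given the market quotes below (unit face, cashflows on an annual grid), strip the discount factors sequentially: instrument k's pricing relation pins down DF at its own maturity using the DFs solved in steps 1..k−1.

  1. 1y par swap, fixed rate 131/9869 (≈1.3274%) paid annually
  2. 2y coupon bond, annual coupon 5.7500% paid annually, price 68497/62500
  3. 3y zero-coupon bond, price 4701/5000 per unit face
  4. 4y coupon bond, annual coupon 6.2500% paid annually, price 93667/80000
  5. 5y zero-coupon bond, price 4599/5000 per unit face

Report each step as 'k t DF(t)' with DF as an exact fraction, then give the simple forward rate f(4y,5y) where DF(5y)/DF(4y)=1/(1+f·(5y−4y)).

1 1 9869/10000
2 2 9827/10000
3 3 4701/5000
4 4 2327/2500
5 5 4599/5000
f(4y,5y) = ((2327/2500)/(4599/5000) − 1)/(1) = 55/4599 ≈ 1.1959%

step 1 [1y] swap r/1=131/9869: DF=(1 − 131/9869·(0))/(1+131/9869) = 9869/10000 ≈ 0.986900
step 2 [2y] bond c/1=23/400: DF=(68497/62500 − 23/400·(0.986900))/(1+23/400) = 9827/10000 ≈ 0.982700
step 3 [3y] zero: DF = P = 4701/5000 ≈ 0.940200
step 4 [4y] bond c/1=1/16: DF=(93667/80000 − 1/16·(0.986900+0.982700+0.940200))/(1+1/16) = 2327/2500 ≈ 0.930800
step 5 [5y] zero: DF = P = 4599/5000 ≈ 0.919800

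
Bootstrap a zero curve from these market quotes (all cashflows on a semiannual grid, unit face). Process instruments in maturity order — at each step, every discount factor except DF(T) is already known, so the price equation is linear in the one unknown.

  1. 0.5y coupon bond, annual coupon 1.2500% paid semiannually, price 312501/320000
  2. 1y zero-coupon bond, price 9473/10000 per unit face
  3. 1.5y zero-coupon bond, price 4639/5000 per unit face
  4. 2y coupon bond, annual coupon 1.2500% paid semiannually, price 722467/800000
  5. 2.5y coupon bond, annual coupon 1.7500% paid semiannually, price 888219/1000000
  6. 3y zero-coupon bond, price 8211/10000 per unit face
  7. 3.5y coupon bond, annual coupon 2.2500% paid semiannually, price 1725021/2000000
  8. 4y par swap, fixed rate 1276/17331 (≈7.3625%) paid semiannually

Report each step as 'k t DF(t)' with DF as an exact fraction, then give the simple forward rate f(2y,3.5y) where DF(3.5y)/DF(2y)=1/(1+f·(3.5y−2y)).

1 1/2 1941/2000
2 1 9473/10000
3 3/2 4639/5000
4 2 4399/5000
5 5/2 4241/5000
6 3 8211/10000
7 7/2 7929/10000
8 4 931/1250
f(2y,3.5y) = ((4399/5000)/(7929/10000) − 1)/(3/2) = 1738/23787 ≈ 7.3065%

step 1 [0.5y] bond c/2=1/160: DF=(312501/320000 − 1/160·(0))/(1+1/160) = 1941/2000 ≈ 0.970500
step 2 [1y] zero: DF = P = 9473/10000 ≈ 0.947300
step 3 [1.5y] zero: DF = P = 4639/5000 ≈ 0.927800
step 4 [2y] bond c/2=1/160: DF=(722467/800000 − 1/160·(0.970500+0.947300+0.927800))/(1+1/160) = 4399/5000 ≈ 0.879800
step 5 [2.5y] bond c/2=7/800: DF=(888219/1000000 − 7/800·(0.970500+0.947300+0.927800+0.879800))/(1+7/800) = 4241/5000 ≈ 0.848200
step 6 [3y] zero: DF = P = 8211/10000 ≈ 0.821100
step 7 [3.5y] bond c/2=9/800: DF=(1725021/2000000 − 9/800·(0.970500+0.947300+0.927800+0.879800+0.848200+0.821100))/(1+9/800) = 7929/10000 ≈ 0.792900
step 8 [4y] swap r/2=638/17331: DF=(1 − 638/17331·(0.970500+0.947300+0.927800+0.879800+0.848200+0.821100+0.792900))/(1+638/17331) = 931/1250 ≈ 0.744800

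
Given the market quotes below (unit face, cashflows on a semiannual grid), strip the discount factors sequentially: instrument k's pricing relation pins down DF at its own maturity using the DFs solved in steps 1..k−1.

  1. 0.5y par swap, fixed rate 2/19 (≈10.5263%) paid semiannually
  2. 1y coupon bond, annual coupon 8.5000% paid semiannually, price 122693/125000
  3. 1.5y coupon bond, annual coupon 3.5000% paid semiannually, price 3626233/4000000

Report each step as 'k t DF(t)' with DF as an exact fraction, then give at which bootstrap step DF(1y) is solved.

1 1/2 19/20
2 1 2257/2500
3 3/2 8591/10000
DF(1y) is solved at step 2

step 1 [0.5y] swap r/2=1/19: DF=(1 − 1/19·(0))/(1+1/19) = 19/20 ≈ 0.950000
step 2 [1y] bond c/2=17/400: DF=(122693/125000 − 17/400·(0.950000))/(1+17/400) = 2257/2500 ≈ 0.902800
step 3 [1.5y] bond c/2=7/400: DF=(3626233/4000000 − 7/400·(0.950000+0.902800))/(1+7/400) = 8591/10000 ≈ 0.859100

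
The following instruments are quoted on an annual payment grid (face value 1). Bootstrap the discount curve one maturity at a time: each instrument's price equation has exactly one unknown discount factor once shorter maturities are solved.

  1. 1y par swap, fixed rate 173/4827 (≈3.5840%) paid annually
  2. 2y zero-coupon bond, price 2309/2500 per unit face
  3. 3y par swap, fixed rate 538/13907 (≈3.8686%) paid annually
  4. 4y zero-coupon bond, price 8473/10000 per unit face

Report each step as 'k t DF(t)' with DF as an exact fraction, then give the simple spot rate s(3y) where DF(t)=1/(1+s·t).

1 1 4827/5000
2 2 2309/2500
3 3 2231/2500
4 4 8473/10000
s(3y) = (1/(2231/2500) − 1)/(3) = 269/6693 ≈ 4.0191%

step 1 [1y] swap r/1=173/4827: DF=(1 − 173/4827·(0))/(1+173/4827) = 4827/5000 ≈ 0.965400
step 2 [2y] zero: DF = P = 2309/2500 ≈ 0.923600
step 3 [3y] swap r/1=538/13907: DF=(1 − 538/13907·(0.965400+0.923600))/(1+538/13907) = 2231/2500 ≈ 0.892400
step 4 [4y] zero: DF = P = 8473/10000 ≈ 0.847300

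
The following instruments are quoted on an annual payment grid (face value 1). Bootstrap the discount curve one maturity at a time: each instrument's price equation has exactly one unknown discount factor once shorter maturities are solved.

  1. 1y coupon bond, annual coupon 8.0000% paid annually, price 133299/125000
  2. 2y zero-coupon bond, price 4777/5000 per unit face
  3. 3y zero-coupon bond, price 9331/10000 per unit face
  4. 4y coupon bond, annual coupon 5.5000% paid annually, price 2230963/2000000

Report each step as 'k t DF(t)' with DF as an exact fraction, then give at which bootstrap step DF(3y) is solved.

step 1 [1y] bond c/1=2/25: DF=(133299/125000 − 2/25·(0))/(1+2/25) = 4937/5000 ≈ 0.987400
step 2 [2y] zero: DF = P = 4777/5000 ≈ 0.955400
step 3 [3y] zero: DF = P = 9331/10000 ≈ 0.933100
step 4 [4y] bond c/1=11/200: DF=(2230963/2000000 − 11/200·(0.987400+0.955400+0.933100))/(1+11/200) = 4537/5000 ≈ 0.907400

1 1 4937/5000
2 2 4777/5000
3 3 9331/10000
4 4 4537/5000
DF(3y) is solved at step 3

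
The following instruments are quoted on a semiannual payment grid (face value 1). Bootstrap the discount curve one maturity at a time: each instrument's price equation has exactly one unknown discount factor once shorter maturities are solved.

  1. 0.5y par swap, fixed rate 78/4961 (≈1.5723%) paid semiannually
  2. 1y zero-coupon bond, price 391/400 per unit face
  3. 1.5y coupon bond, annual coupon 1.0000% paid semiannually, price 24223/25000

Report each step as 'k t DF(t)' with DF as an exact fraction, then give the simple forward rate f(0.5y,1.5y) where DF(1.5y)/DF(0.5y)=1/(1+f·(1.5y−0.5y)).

1 1/2 4961/5000
2 1 391/400
3 3/2 9543/10000
f(0.5y,1.5y) = ((4961/5000)/(9543/10000) − 1)/(1) = 379/9543 ≈ 3.9715%

step 1 [0.5y] swap r/2=39/4961: DF=(1 − 39/4961·(0))/(1+39/4961) = 4961/5000 ≈ 0.992200
step 2 [1y] zero: DF = P = 391/400 ≈ 0.977500
step 3 [1.5y] bond c/2=1/200: DF=(24223/25000 − 1/200·(0.992200+0.977500))/(1+1/200) = 9543/10000 ≈ 0.954300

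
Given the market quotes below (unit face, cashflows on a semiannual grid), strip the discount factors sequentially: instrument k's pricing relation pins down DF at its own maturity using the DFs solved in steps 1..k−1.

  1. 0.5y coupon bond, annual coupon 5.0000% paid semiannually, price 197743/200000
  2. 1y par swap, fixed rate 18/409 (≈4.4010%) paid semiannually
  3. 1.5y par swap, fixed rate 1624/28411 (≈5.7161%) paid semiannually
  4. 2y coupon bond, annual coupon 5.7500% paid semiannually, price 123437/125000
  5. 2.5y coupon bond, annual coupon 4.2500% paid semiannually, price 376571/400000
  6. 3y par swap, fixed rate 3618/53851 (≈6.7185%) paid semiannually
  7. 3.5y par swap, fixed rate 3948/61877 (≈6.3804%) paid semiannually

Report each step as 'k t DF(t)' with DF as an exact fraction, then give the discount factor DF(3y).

step 1 [0.5y] bond c/2=1/40: DF=(197743/200000 − 1/40·(0))/(1+1/40) = 4823/5000 ≈ 0.964600
step 2 [1y] swap r/2=9/409: DF=(1 − 9/409·(0.964600))/(1+9/409) = 9577/10000 ≈ 0.957700
step 3 [1.5y] swap r/2=812/28411: DF=(1 − 812/28411·(0.964600+0.957700))/(1+812/28411) = 2297/2500 ≈ 0.918800
step 4 [2y] bond c/2=23/800: DF=(123437/125000 − 23/800·(0.964600+0.957700+0.918800))/(1+23/800) = 1761/2000 ≈ 0.880500
step 5 [2.5y] bond c/2=17/800: DF=(376571/400000 − 17/800·(0.964600+0.957700+0.918800+0.880500))/(1+17/800) = 2111/2500 ≈ 0.844400
step 6 [3y] swap r/2=1809/53851: DF=(1 − 1809/53851·(0.964600+0.957700+0.918800+0.880500+0.844400))/(1+1809/53851) = 8191/10000 ≈ 0.819100
step 7 [3.5y] swap r/2=1974/61877: DF=(1 − 1974/61877·(0.964600+0.957700+0.918800+0.880500+0.844400+0.819100))/(1+1974/61877) = 4013/5000 ≈ 0.802600

1 1/2 4823/5000
2 1 9577/10000
3 3/2 2297/2500
4 2 1761/2000
5 5/2 2111/2500
6 3 8191/10000
7 7/2 4013/5000
DF(3y) = 8191/10000 ≈ 0.819100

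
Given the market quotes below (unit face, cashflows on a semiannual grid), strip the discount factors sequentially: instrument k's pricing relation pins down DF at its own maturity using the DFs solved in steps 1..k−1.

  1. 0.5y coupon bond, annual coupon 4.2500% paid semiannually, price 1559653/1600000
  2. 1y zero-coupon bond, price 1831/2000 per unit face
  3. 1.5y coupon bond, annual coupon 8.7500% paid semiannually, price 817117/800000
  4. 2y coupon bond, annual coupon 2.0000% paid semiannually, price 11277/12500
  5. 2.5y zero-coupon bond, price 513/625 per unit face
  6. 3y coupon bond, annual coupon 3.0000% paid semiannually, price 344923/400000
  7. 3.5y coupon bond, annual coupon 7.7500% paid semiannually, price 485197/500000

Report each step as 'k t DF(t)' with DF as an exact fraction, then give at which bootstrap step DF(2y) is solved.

1 1/2 1909/2000
2 1 1831/2000
3 3/2 4501/5000
4 2 4329/5000
5 5/2 513/625
6 3 7837/10000
7 7/2 7387/10000
DF(2y) is solved at step 4

step 1 [0.5y] bond c/2=17/800: DF=(1559653/1600000 − 17/800·(0))/(1+17/800) = 1909/2000 ≈ 0.954500
step 2 [1y] zero: DF = P = 1831/2000 ≈ 0.915500
step 3 [1.5y] bond c/2=7/160: DF=(817117/800000 − 7/160·(0.954500+0.915500))/(1+7/160) = 4501/5000 ≈ 0.900200
step 4 [2y] bond c/2=1/100: DF=(11277/12500 − 1/100·(0.954500+0.915500+0.900200))/(1+1/100) = 4329/5000 ≈ 0.865800
step 5 [2.5y] zero: DF = P = 513/625 ≈ 0.820800
step 6 [3y] bond c/2=3/200: DF=(344923/400000 − 3/200·(0.954500+0.915500+0.900200+0.865800+0.820800))/(1+3/200) = 7837/10000 ≈ 0.783700
step 7 [3.5y] bond c/2=31/800: DF=(485197/500000 − 31/800·(0.954500+0.915500+0.900200+0.865800+0.820800+0.783700))/(1+31/800) = 7387/10000 ≈ 0.738700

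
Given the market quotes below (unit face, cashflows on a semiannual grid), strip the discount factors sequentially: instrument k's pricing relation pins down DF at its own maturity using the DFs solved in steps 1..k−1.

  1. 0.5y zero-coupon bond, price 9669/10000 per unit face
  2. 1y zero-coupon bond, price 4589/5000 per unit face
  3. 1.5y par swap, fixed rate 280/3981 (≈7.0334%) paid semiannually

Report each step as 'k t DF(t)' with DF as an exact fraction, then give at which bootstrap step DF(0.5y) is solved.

1 1/2 9669/10000
2 1 4589/5000
3 3/2 451/500
DF(0.5y) is solved at step 1

step 1 [0.5y] zero: DF = P = 9669/10000 ≈ 0.966900
step 2 [1y] zero: DF = P = 4589/5000 ≈ 0.917800
step 3 [1.5y] swap r/2=140/3981: DF=(1 − 140/3981·(0.966900+0.917800))/(1+140/3981) = 451/500 ≈ 0.902000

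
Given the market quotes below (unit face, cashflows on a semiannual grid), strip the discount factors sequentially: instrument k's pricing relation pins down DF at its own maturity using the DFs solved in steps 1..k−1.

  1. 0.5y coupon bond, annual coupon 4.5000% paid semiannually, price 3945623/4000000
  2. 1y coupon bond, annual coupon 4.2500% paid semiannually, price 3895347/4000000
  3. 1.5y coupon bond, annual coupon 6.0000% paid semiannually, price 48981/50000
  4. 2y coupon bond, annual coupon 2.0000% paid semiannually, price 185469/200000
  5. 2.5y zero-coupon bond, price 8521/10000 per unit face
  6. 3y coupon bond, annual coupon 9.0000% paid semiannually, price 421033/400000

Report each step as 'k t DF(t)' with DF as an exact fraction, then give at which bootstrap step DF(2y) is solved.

step 1 [0.5y] bond c/2=9/400: DF=(3945623/4000000 − 9/400·(0))/(1+9/400) = 9647/10000 ≈ 0.964700
step 2 [1y] bond c/2=17/800: DF=(3895347/4000000 − 17/800·(0.964700))/(1+17/800) = 1867/2000 ≈ 0.933500
step 3 [1.5y] bond c/2=3/100: DF=(48981/50000 − 3/100·(0.964700+0.933500))/(1+3/100) = 4479/5000 ≈ 0.895800
step 4 [2y] bond c/2=1/100: DF=(185469/200000 − 1/100·(0.964700+0.933500+0.895800))/(1+1/100) = 1781/2000 ≈ 0.890500
step 5 [2.5y] zero: DF = P = 8521/10000 ≈ 0.852100
step 6 [3y] bond c/2=9/200: DF=(421033/400000 − 9/200·(0.964700+0.933500+0.895800+0.890500+0.852100))/(1+9/200) = 8119/10000 ≈ 0.811900

1 1/2 9647/10000
2 1 1867/2000
3 3/2 4479/5000
4 2 1781/2000
5 5/2 8521/10000
6 3 8119/10000
DF(2y) is solved at step 4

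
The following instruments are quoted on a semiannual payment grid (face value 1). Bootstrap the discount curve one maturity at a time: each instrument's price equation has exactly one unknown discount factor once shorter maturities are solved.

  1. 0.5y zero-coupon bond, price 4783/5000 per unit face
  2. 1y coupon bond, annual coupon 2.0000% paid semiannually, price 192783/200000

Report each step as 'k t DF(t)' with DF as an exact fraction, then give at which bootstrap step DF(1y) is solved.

step 1 [0.5y] zero: DF = P = 4783/5000 ≈ 0.956600
step 2 [1y] bond c/2=1/100: DF=(192783/200000 − 1/100·(0.956600))/(1+1/100) = 9449/10000 ≈ 0.944900

1 1/2 4783/5000
2 1 9449/10000
DF(1y) is solved at step 2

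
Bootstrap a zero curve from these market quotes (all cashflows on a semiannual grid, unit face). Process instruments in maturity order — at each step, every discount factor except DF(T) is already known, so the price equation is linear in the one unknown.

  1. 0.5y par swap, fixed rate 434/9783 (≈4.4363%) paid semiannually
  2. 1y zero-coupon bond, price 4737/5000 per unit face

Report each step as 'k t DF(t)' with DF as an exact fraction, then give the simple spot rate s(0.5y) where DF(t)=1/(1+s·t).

step 1 [0.5y] swap r/2=217/9783: DF=(1 − 217/9783·(0))/(1+217/9783) = 9783/10000 ≈ 0.978300
step 2 [1y] zero: DF = P = 4737/5000 ≈ 0.947400

1 1/2 9783/10000
2 1 4737/5000
s(0.5y) = (1/(9783/10000) − 1)/(1/2) = 434/9783 ≈ 4.4363%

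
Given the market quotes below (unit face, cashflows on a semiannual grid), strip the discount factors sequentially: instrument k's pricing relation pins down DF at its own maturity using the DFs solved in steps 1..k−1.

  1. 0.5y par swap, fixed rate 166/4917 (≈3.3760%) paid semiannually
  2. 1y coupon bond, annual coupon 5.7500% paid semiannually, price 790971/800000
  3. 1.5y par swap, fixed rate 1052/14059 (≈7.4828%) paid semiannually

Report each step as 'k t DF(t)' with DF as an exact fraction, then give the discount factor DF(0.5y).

step 1 [0.5y] swap r/2=83/4917: DF=(1 − 83/4917·(0))/(1+83/4917) = 4917/5000 ≈ 0.983400
step 2 [1y] bond c/2=23/800: DF=(790971/800000 − 23/800·(0.983400))/(1+23/800) = 1167/1250 ≈ 0.933600
step 3 [1.5y] swap r/2=526/14059: DF=(1 − 526/14059·(0.983400+0.933600))/(1+526/14059) = 2237/2500 ≈ 0.894800

1 1/2 4917/5000
2 1 1167/1250
3 3/2 2237/2500
DF(0.5y) = 4917/5000 ≈ 0.983400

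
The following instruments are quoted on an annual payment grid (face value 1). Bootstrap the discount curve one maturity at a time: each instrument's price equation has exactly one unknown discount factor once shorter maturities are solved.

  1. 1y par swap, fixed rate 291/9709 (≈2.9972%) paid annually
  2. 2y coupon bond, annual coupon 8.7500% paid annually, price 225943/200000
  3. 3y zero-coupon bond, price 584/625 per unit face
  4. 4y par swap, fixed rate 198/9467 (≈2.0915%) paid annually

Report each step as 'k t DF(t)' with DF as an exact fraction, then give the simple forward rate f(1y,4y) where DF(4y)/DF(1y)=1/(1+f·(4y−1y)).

1 1 9709/10000
2 2 9607/10000
3 3 584/625
4 4 1151/1250
f(1y,4y) = ((9709/10000)/(1151/1250) − 1)/(3) = 167/9208 ≈ 1.8136%

step 1 [1y] swap r/1=291/9709: DF=(1 − 291/9709·(0))/(1+291/9709) = 9709/10000 ≈ 0.970900
step 2 [2y] bond c/1=7/80: DF=(225943/200000 − 7/80·(0.970900))/(1+7/80) = 9607/10000 ≈ 0.960700
step 3 [3y] zero: DF = P = 584/625 ≈ 0.934400
step 4 [4y] swap r/1=198/9467: DF=(1 − 198/9467·(0.970900+0.960700+0.934400))/(1+198/9467) = 1151/1250 ≈ 0.920800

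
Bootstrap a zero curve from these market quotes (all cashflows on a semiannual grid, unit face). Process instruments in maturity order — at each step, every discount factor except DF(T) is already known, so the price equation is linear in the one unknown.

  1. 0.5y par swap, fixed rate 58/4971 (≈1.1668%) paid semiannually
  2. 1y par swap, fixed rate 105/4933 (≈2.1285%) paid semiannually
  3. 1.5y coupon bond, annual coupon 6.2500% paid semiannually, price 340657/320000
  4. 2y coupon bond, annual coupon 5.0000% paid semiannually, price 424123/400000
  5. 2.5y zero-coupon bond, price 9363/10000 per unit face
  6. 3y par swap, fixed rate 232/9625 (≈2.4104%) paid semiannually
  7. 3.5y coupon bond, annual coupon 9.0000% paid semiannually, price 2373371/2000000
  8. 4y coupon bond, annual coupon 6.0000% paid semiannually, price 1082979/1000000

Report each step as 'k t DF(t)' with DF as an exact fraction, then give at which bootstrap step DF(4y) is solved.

1 1/2 4971/5000
2 1 979/1000
3 3/2 389/400
4 2 4813/5000
5 5/2 9363/10000
6 3 1163/1250
7 7/2 8869/10000
8 4 4287/5000
DF(4y) is solved at step 8

step 1 [0.5y] swap r/2=29/4971: DF=(1 − 29/4971·(0))/(1+29/4971) = 4971/5000 ≈ 0.994200
step 2 [1y] swap r/2=105/9866: DF=(1 − 105/9866·(0.994200))/(1+105/9866) = 979/1000 ≈ 0.979000
step 3 [1.5y] bond c/2=1/32: DF=(340657/320000 − 1/32·(0.994200+0.979000))/(1+1/32) = 389/400 ≈ 0.972500
step 4 [2y] bond c/2=1/40: DF=(424123/400000 − 1/40·(0.994200+0.979000+0.972500))/(1+1/40) = 4813/5000 ≈ 0.962600
step 5 [2.5y] zero: DF = P = 9363/10000 ≈ 0.936300
step 6 [3y] swap r/2=116/9625: DF=(1 − 116/9625·(0.994200+0.979000+0.972500+0.962600+0.936300))/(1+116/9625) = 1163/1250 ≈ 0.930400
step 7 [3.5y] bond c/2=9/200: DF=(2373371/2000000 − 9/200·(0.994200+0.979000+0.972500+0.962600+0.936300+0.930400))/(1+9/200) = 8869/10000 ≈ 0.886900
step 8 [4y] bond c/2=3/100: DF=(1082979/1000000 − 3/100·(0.994200+0.979000+0.972500+0.962600+0.936300+0.930400+0.886900))/(1+3/100) = 4287/5000 ≈ 0.857400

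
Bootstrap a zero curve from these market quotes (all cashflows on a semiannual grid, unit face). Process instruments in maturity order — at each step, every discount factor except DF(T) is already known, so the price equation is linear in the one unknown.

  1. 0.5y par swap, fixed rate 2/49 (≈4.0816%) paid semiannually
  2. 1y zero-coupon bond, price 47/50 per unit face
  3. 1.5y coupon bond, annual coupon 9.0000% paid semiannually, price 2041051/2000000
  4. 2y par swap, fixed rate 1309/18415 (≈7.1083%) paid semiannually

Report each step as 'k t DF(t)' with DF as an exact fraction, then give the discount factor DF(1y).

1 1/2 49/50
2 1 47/50
3 3/2 8939/10000
4 2 8691/10000
DF(1y) = 47/50 ≈ 0.940000

step 1 [0.5y] swap r/2=1/49: DF=(1 − 1/49·(0))/(1+1/49) = 49/50 ≈ 0.980000
step 2 [1y] zero: DF = P = 47/50 ≈ 0.940000
step 3 [1.5y] bond c/2=9/200: DF=(2041051/2000000 − 9/200·(0.980000+0.940000))/(1+9/200) = 8939/10000 ≈ 0.893900
step 4 [2y] swap r/2=1309/36830: DF=(1 − 1309/36830·(0.980000+0.940000+0.893900))/(1+1309/36830) = 8691/10000 ≈ 0.869100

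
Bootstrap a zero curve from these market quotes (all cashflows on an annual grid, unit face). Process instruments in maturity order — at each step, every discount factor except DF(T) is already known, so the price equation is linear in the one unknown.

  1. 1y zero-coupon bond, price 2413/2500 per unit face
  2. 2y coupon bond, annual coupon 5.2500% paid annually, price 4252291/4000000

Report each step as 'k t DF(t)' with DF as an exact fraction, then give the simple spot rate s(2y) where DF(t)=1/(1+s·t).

step 1 [1y] zero: DF = P = 2413/2500 ≈ 0.965200
step 2 [2y] bond c/1=21/400: DF=(4252291/4000000 − 21/400·(0.965200))/(1+21/400) = 9619/10000 ≈ 0.961900

1 1 2413/2500
2 2 9619/10000
s(2y) = (1/(9619/10000) − 1)/(2) = 381/19238 ≈ 1.9805%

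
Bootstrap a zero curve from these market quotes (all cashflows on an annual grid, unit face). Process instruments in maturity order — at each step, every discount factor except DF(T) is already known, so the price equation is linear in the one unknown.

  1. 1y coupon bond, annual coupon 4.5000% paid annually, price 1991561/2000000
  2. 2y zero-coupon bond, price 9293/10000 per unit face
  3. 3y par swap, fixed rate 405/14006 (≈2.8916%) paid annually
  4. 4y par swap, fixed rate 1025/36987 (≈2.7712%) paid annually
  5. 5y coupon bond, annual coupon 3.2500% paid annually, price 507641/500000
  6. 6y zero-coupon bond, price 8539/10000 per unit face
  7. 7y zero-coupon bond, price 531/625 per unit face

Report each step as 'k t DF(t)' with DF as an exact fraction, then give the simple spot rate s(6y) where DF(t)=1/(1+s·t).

1 1 9529/10000
2 2 9293/10000
3 3 919/1000
4 4 359/400
5 5 8669/10000
6 6 8539/10000
7 7 531/625
s(6y) = (1/(8539/10000) − 1)/(6) = 487/17078 ≈ 2.8516%

step 1 [1y] bond c/1=9/200: DF=(1991561/2000000 − 9/200·(0))/(1+9/200) = 9529/10000 ≈ 0.952900
step 2 [2y] zero: DF = P = 9293/10000 ≈ 0.929300
step 3 [3y] swap r/1=405/14006: DF=(1 − 405/14006·(0.952900+0.929300))/(1+405/14006) = 919/1000 ≈ 0.919000
step 4 [4y] swap r/1=1025/36987: DF=(1 − 1025/36987·(0.952900+0.929300+0.919000))/(1+1025/36987) = 359/400 ≈ 0.897500
step 5 [5y] bond c/1=13/400: DF=(507641/500000 − 13/400·(0.952900+0.929300+0.919000+0.897500))/(1+13/400) = 8669/10000 ≈ 0.866900
step 6 [6y] zero: DF = P = 8539/10000 ≈ 0.853900
step 7 [7y] zero: DF = P = 531/625 ≈ 0.849600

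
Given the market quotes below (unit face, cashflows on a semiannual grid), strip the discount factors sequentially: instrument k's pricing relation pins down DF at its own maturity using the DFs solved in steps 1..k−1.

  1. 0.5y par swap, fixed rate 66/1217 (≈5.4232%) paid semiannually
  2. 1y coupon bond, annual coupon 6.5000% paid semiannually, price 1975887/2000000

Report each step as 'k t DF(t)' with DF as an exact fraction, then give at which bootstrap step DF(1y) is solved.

step 1 [0.5y] swap r/2=33/1217: DF=(1 − 33/1217·(0))/(1+33/1217) = 1217/1250 ≈ 0.973600
step 2 [1y] bond c/2=13/400: DF=(1975887/2000000 − 13/400·(0.973600))/(1+13/400) = 4631/5000 ≈ 0.926200

1 1/2 1217/1250
2 1 4631/5000
DF(1y) is solved at step 2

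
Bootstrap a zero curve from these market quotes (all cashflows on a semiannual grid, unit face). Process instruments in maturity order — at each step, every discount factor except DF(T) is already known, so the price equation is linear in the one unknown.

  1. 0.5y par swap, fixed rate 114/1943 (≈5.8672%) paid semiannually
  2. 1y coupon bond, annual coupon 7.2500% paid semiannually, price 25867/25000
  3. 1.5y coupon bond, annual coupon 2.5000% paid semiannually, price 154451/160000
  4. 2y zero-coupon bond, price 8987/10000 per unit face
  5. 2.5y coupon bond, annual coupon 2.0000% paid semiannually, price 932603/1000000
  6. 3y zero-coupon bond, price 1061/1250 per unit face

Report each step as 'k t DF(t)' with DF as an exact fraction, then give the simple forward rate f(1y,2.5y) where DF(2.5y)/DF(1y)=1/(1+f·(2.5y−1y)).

step 1 [0.5y] swap r/2=57/1943: DF=(1 − 57/1943·(0))/(1+57/1943) = 1943/2000 ≈ 0.971500
step 2 [1y] bond c/2=29/800: DF=(25867/25000 − 29/800·(0.971500))/(1+29/800) = 1929/2000 ≈ 0.964500
step 3 [1.5y] bond c/2=1/80: DF=(154451/160000 − 1/80·(0.971500+0.964500))/(1+1/80) = 1859/2000 ≈ 0.929500
step 4 [2y] zero: DF = P = 8987/10000 ≈ 0.898700
step 5 [2.5y] bond c/2=1/100: DF=(932603/1000000 − 1/100·(0.971500+0.964500+0.929500+0.898700))/(1+1/100) = 8861/10000 ≈ 0.886100
step 6 [3y] zero: DF = P = 1061/1250 ≈ 0.848800

1 1/2 1943/2000
2 1 1929/2000
3 3/2 1859/2000
4 2 8987/10000
5 5/2 8861/10000
6 3 1061/1250
f(1y,2.5y) = ((1929/2000)/(8861/10000) − 1)/(3/2) = 1568/26583 ≈ 5.8985%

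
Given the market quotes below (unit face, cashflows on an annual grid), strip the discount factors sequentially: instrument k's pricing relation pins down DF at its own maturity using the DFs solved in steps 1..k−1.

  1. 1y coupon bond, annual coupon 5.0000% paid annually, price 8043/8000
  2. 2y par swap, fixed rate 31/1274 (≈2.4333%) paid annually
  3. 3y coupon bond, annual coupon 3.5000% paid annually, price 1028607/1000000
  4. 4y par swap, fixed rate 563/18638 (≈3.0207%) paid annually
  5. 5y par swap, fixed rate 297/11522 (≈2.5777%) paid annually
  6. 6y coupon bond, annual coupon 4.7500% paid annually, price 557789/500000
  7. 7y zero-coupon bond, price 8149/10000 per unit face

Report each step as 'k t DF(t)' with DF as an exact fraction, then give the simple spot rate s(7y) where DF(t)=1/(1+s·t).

1 1 383/400
2 2 1907/2000
3 3 2323/2500
4 4 4437/5000
5 5 2203/2500
6 6 107/125
7 7 8149/10000
s(7y) = (1/(8149/10000) − 1)/(7) = 1851/57043 ≈ 3.2449%

step 1 [1y] bond c/1=1/20: DF=(8043/8000 − 1/20·(0))/(1+1/20) = 383/400 ≈ 0.957500
step 2 [2y] swap r/1=31/1274: DF=(1 − 31/1274·(0.957500))/(1+31/1274) = 1907/2000 ≈ 0.953500
step 3 [3y] bond c/1=7/200: DF=(1028607/1000000 − 7/200·(0.957500+0.953500))/(1+7/200) = 2323/2500 ≈ 0.929200
step 4 [4y] swap r/1=563/18638: DF=(1 − 563/18638·(0.957500+0.953500+0.929200))/(1+563/18638) = 4437/5000 ≈ 0.887400
step 5 [5y] swap r/1=297/11522: DF=(1 − 297/11522·(0.957500+0.953500+0.929200+0.887400))/(1+297/11522) = 2203/2500 ≈ 0.881200
step 6 [6y] bond c/1=19/400: DF=(557789/500000 − 19/400·(0.957500+0.953500+0.929200+0.887400+0.881200))/(1+19/400) = 107/125 ≈ 0.856000
step 7 [7y] zero: DF = P = 8149/10000 ≈ 0.814900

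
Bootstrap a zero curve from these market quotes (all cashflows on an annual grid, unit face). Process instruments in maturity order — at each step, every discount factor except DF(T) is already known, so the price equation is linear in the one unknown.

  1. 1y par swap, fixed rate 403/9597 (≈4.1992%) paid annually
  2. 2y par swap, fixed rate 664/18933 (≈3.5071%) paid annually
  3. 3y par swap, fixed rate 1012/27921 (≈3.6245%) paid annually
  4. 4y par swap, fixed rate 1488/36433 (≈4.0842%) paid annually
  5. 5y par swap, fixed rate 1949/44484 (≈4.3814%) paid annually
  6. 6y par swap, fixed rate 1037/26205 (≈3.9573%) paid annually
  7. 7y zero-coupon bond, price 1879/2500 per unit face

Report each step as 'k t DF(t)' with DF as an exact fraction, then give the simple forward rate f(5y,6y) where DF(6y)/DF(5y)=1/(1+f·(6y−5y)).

step 1 [1y] swap r/1=403/9597: DF=(1 − 403/9597·(0))/(1+403/9597) = 9597/10000 ≈ 0.959700
step 2 [2y] swap r/1=664/18933: DF=(1 − 664/18933·(0.959700))/(1+664/18933) = 1167/1250 ≈ 0.933600
step 3 [3y] swap r/1=1012/27921: DF=(1 − 1012/27921·(0.959700+0.933600))/(1+1012/27921) = 2247/2500 ≈ 0.898800
step 4 [4y] swap r/1=1488/36433: DF=(1 − 1488/36433·(0.959700+0.933600+0.898800))/(1+1488/36433) = 532/625 ≈ 0.851200
step 5 [5y] swap r/1=1949/44484: DF=(1 − 1949/44484·(0.959700+0.933600+0.898800+0.851200))/(1+1949/44484) = 8051/10000 ≈ 0.805100
step 6 [6y] swap r/1=1037/26205: DF=(1 − 1037/26205·(0.959700+0.933600+0.898800+0.851200+0.805100))/(1+1037/26205) = 3963/5000 ≈ 0.792600
step 7 [7y] zero: DF = P = 1879/2500 ≈ 0.751600

1 1 9597/10000
2 2 1167/1250
3 3 2247/2500
4 4 532/625
5 5 8051/10000
6 6 3963/5000
7 7 1879/2500
f(5y,6y) = ((8051/10000)/(3963/5000) − 1)/(1) = 125/7926 ≈ 1.5771%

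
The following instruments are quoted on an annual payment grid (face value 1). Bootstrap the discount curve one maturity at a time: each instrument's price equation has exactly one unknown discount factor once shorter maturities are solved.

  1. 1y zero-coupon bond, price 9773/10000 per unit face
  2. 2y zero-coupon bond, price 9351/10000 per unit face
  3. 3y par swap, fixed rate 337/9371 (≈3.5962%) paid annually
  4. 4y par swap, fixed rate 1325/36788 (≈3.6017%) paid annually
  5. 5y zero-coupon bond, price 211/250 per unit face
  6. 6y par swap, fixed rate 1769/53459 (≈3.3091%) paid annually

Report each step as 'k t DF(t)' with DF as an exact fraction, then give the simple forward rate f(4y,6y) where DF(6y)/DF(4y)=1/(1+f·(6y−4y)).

step 1 [1y] zero: DF = P = 9773/10000 ≈ 0.977300
step 2 [2y] zero: DF = P = 9351/10000 ≈ 0.935100
step 3 [3y] swap r/1=337/9371: DF=(1 − 337/9371·(0.977300+0.935100))/(1+337/9371) = 8989/10000 ≈ 0.898900
step 4 [4y] swap r/1=1325/36788: DF=(1 − 1325/36788·(0.977300+0.935100+0.898900))/(1+1325/36788) = 347/400 ≈ 0.867500
step 5 [5y] zero: DF = P = 211/250 ≈ 0.844000
step 6 [6y] swap r/1=1769/53459: DF=(1 − 1769/53459·(0.977300+0.935100+0.898900+0.867500+0.844000))/(1+1769/53459) = 8231/10000 ≈ 0.823100

1 1 9773/10000
2 2 9351/10000
3 3 8989/10000
4 4 347/400
5 5 211/250
6 6 8231/10000
f(4y,6y) = ((347/400)/(8231/10000) − 1)/(2) = 222/8231 ≈ 2.6971%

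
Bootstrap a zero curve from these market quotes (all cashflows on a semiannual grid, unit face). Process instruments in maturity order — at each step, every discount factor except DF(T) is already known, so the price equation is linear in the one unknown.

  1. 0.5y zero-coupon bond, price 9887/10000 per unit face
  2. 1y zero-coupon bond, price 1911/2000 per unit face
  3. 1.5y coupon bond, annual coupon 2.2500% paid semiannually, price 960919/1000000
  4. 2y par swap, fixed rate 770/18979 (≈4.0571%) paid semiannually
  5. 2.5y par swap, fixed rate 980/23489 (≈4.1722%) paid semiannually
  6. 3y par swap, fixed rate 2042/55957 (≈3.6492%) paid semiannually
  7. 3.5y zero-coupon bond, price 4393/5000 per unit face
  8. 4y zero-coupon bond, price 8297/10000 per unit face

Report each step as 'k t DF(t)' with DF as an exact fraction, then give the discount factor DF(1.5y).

1 1/2 9887/10000
2 1 1911/2000
3 3/2 4643/5000
4 2 923/1000
5 5/2 451/500
6 3 8979/10000
7 7/2 4393/5000
8 4 8297/10000
DF(1.5y) = 4643/5000 ≈ 0.928600

step 1 [0.5y] zero: DF = P = 9887/10000 ≈ 0.988700
step 2 [1y] zero: DF = P = 1911/2000 ≈ 0.955500
step 3 [1.5y] bond c/2=9/800: DF=(960919/1000000 − 9/800·(0.988700+0.955500))/(1+9/800) = 4643/5000 ≈ 0.928600
step 4 [2y] swap r/2=385/18979: DF=(1 − 385/18979·(0.988700+0.955500+0.928600))/(1+385/18979) = 923/1000 ≈ 0.923000
step 5 [2.5y] swap r/2=490/23489: DF=(1 − 490/23489·(0.988700+0.955500+0.928600+0.923000))/(1+490/23489) = 451/500 ≈ 0.902000
step 6 [3y] swap r/2=1021/55957: DF=(1 − 1021/55957·(0.988700+0.955500+0.928600+0.923000+0.902000))/(1+1021/55957) = 8979/10000 ≈ 0.897900
step 7 [3.5y] zero: DF = P = 4393/5000 ≈ 0.878600
step 8 [4y] zero: DF = P = 8297/10000 ≈ 0.829700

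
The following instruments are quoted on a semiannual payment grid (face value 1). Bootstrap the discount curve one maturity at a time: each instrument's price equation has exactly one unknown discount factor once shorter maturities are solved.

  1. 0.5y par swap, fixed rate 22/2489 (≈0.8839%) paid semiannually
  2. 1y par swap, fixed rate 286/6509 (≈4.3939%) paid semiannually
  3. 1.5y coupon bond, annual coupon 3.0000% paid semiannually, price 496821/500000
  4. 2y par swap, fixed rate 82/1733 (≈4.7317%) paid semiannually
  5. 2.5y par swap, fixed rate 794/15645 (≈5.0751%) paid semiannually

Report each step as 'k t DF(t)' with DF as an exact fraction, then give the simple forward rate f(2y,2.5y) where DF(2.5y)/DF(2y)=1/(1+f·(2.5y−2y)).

1 1/2 2489/2500
2 1 9571/10000
3 3/2 9501/10000
4 2 4549/5000
5 5/2 8809/10000
f(2y,2.5y) = ((4549/5000)/(8809/10000) − 1)/(1/2) = 578/8809 ≈ 6.5615%

step 1 [0.5y] swap r/2=11/2489: DF=(1 − 11/2489·(0))/(1+11/2489) = 2489/2500 ≈ 0.995600
step 2 [1y] swap r/2=143/6509: DF=(1 − 143/6509·(0.995600))/(1+143/6509) = 9571/10000 ≈ 0.957100
step 3 [1.5y] bond c/2=3/200: DF=(496821/500000 − 3/200·(0.995600+0.957100))/(1+3/200) = 9501/10000 ≈ 0.950100
step 4 [2y] swap r/2=41/1733: DF=(1 − 41/1733·(0.995600+0.957100+0.950100))/(1+41/1733) = 4549/5000 ≈ 0.909800
step 5 [2.5y] swap r/2=397/15645: DF=(1 − 397/15645·(0.995600+0.957100+0.950100+0.909800))/(1+397/15645) = 8809/10000 ≈ 0.880900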